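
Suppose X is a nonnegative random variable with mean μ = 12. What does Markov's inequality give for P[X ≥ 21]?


μ = E[X] = 12, a = 21.
Markov: P[X ≥ 21] ≤ μ/a = (12)/21 = 4/7.
Numerically: ≈ 0.571429.
(Since a = 21 > μ = 12.000000, the bound 4/7 is < 1 and informative.)

P[X ≥ 21] ≤ 4/7 ≈ 0.571429.


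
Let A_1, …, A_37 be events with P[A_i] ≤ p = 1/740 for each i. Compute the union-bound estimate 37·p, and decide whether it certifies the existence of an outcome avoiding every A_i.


Union bound: P[∪_{i=1}^{37} A_i] ≤ Σ_i P[A_i] ≤ 37·p = 37·(1/740) = 1/20.
Numerically: 1/20 ≈ 0.050.
Is 1/20 < 1? YES.
Since P[∪ A_i] ≤ 1/20 < 1, the complement has P[∩ A_i^c] ≥ 1 − 1/20 = 19/20 > 0, so some outcome avoids every A_i.

37·p = 1/20 ≈ 0.050; existence CERTIFIED by the union bound.


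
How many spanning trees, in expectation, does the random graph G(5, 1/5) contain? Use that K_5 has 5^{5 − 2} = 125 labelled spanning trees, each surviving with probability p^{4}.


K_5 has 5^{5 − 2} = 125 labelled spanning trees.
For each such spanning tree H, let X_H = 1 if all 4 edges of H are present in G. Then P[X_H = 1] = p^{4} = (1/5)^{4} = 1/625.
By linearity of expectation: E[X] = Σ_H E[X_H] = 125 · p^{4} = 125 · 1/625 = 1/5.
Numerically: E[X] ≈ 0.2.

E[X] = 125 · (1/5)^{4} = 1/5 ≈ 0.2.


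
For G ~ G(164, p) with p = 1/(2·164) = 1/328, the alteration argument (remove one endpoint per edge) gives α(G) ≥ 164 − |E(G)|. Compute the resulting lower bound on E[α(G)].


E[|E(G)|] = C(164, 2)·p = 13366 · (1/328) = 163/4.
E[α(G)] ≥ n − E[|E(G)|] = 164 − 163/4 = 493/4.
Numerically: ≈ 123.25000.
(This is only a lower bound; the true E[α(G)] may be larger.)

E[α(G)] ≥ 493/4 ≈ 123.25000.


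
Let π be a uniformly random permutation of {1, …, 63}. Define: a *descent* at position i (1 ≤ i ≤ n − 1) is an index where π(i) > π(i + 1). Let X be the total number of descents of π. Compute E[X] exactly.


Write X = Σ X_I over i = 1, …, 62, with X_I the indicator of one descent.
There are 62 indicators.
For each fixed i, the pair (π(i), π(i+1)) is a uniformly random ordered pair of distinct values from {1, …, 63}; by symmetry P[π(i) > π(i+1)] = 1/2.
By linearity: E[X] = 62 · (1/2) = (63 − 1) · (1/2) = 31 ≈ 31.0000.

E[X] = 31 = 31.0000.


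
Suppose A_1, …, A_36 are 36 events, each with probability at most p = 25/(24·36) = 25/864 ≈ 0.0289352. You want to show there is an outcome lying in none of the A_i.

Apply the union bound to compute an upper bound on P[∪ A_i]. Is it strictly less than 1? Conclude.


Union bound: P[∪_{i=1}^{36} A_i] ≤ Σ_i P[A_i] ≤ 36·p = 36·(25/864) = 25/24.
Numerically: 25/24 ≈ 1.0416667.
Is 25/24 < 1? NO.
Since the bound 25/24 is ≥ 1, the union bound is uninformative here; it does NOT by itself certify existence.

36·p = 25/24 ≈ 1.0416667; existence NOT certified by the union bound.


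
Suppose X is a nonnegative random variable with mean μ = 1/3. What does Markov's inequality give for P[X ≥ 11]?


μ = E[X] = 1/3, a = 11.
Markov: P[X ≥ 11] ≤ μ/a = (1/3)/11 = 1/33.
Numerically: ≈ 0.03030.
(Since a = 11 > μ = 0.33333, the bound 1/33 is < 1 and informative.)

P[X ≥ 11] ≤ 1/33 ≈ 0.03030.


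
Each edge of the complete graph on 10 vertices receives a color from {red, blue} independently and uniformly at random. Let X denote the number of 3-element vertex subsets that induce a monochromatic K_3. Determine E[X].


Let X = Σ_S X_S over the C(10, 3) = 120 subsets S of size 3, where X_S = 1 if the K_3 on S is monochromatic.
For a fixed S, the K_3 on S has C(3, 2) = 3 edges. P[all 3 edges red] = (1/2)^3, and likewise for blue, so P[monochromatic] = 2·(1/2)^3 = 2^{1 − 3} = 1/4.
Summing: E[X] = C(10, 3) · 2^{1 − 3} = 120 · 1/4 = 30.
Numerically: E[X] ≈ 30.000.

E[X] = C(10,3)·2^(1−C(3,2)) = 30 ≈ 30.000.


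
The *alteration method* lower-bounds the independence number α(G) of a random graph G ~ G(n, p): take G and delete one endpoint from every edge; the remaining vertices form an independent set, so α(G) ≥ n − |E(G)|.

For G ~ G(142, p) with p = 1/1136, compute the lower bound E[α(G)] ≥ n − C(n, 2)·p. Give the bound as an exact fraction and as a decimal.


E[|E(G)|] = C(142, 2)·p = 10011 · (1/1136) = 141/16.
E[α(G)] ≥ n − E[|E(G)|] = 142 − 141/16 = 2131/16.
Numerically: ≈ 133.187500.
(This is only a lower bound; the true E[α(G)] may be larger.)

E[α(G)] ≥ 2131/16 ≈ 133.187500.


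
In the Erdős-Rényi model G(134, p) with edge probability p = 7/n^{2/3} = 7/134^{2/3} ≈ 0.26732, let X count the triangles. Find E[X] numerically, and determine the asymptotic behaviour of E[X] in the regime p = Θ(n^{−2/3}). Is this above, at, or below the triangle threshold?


Number of potential triangles: C(134, 3) = 392084.
Each occurs with probability p³ ≈ (0.26732)³ ≈ 1.9102250e-02.
By linearity: E[X] = C(134, 3)·p³ ≈ 392084 · 1.9102250e-02 ≈ 7489.68657.
Since α = 2/3 < 1, p = c/n^{2/3} ≫ 1/n is above the triangle threshold p ~ 1/n. Asymptotically E[X] ~ (c³/6)·n^{3(1−α)} = (7³/6)·n^{1} → ∞; triangles are abundant w.h.p.

E[X] ≈ 7489.68657; in regime p = Θ(1/n^{2/3}) E[X] diverges (above the triangle threshold p ~ 1/n).


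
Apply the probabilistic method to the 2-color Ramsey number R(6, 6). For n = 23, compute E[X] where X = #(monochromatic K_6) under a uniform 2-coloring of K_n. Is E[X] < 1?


E[X] = C(23, 6) · 2^{1 − 15} = 100947 · 2^{−14} = 100947/16384.
As a reduced fraction: E[X] = 100947/16384 ≈ 6.1613.
Is E[X] < 1? NO.
Since E[X] ≥ 1, the first-moment bound is inconclusive at n = 23; it does NOT by itself certify R(6, 6) > 23.

E[X] = 100947/16384 ≈ 6.1613; E[X] ≥ 1; first-moment method inconclusive here.


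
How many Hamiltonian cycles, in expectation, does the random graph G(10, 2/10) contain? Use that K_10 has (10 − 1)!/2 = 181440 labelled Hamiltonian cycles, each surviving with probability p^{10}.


K_10 has (10 − 1)!/2 = 181440 labelled Hamiltonian cycles.
For each such Hamiltonian cycle H, let X_H = 1 if all 10 edges of H are present in G. Then P[X_H = 1] = p^{10} = (1/5)^{10} = 1/9765625.
Summing the indicators: E[X] = Σ_H E[X_H] = 181440 · p^{10} = 181440 · 1/9765625 = 36288/1953125.
Numerically: E[X] ≈ 0.0185795.

E[X] = 181440 · (1/5)^{10} = 36288/1953125 ≈ 0.0185795.


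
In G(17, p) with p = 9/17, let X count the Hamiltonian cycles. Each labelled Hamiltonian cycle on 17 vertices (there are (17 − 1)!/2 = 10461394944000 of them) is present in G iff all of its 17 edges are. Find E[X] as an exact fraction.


K_17 has (17 − 1)!/2 = 10461394944000 labelled Hamiltonian cycles.
For each such Hamiltonian cycle H, let X_H = 1 if all 17 edges of H are present in G. Then P[X_H = 1] = p^{17} = (9/17)^{17} = 16677181699666569/827240261886336764177.
By linearity: E[X] = Σ_H E[X_H] = 10461394944000 · p^{17} = 10461394944000 · 16677181699666569/827240261886336764177 = 174466584313061171422427136000/827240261886336764177.
Numerically: E[X] ≈ 2.11e+08.

E[X] = 10461394944000 · (9/17)^{17} = 174466584313061171422427136000/827240261886336764177 ≈ 2.11e+08.


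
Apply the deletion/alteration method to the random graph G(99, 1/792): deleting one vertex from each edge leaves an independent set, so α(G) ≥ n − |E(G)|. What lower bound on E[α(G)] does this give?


E[|E(G)|] = C(99, 2)·p = 4851 · (1/792) = 49/8.
E[α(G)] ≥ n − E[|E(G)|] = 99 − 49/8 = 743/8.
Numerically: ≈ 92.8750.
(This is only a lower bound; the true E[α(G)] may be larger.)

E[α(G)] ≥ 743/8 ≈ 92.8750.


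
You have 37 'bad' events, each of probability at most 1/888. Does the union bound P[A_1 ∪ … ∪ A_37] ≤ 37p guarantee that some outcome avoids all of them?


Union bound: P[∪_{i=1}^{37} A_i] ≤ Σ_i P[A_i] ≤ 37·p = 37·(1/888) = 1/24.
Numerically: 1/24 ≈ 0.0416667.
Is 1/24 < 1? YES.
Since P[∪ A_i] ≤ 1/24 < 1, the complement has P[∩ A_i^c] ≥ 1 − 1/24 = 23/24 > 0, so some outcome avoids every A_i.

37·p = 1/24 ≈ 0.0416667; existence CERTIFIED by the union bound.


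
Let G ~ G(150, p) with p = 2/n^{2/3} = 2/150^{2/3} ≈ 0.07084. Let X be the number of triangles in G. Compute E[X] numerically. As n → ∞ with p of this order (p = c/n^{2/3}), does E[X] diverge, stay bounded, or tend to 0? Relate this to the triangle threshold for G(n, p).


Number of potential triangles: C(150, 3) = 551300.
Each occurs with probability p³ ≈ (0.07084)³ ≈ 3.555556e-04.
By linearity: E[X] = C(150, 3)·p³ ≈ 551300 · 3.555556e-04 ≈ 196.0178.
Since α = 2/3 < 1, p = c/n^{2/3} ≫ 1/n is above the triangle threshold p ~ 1/n. Asymptotically E[X] ~ (c³/6)·n^{3(1−α)} = (2³/6)·n^{1} → ∞; triangles are abundant w.h.p.

E[X] ≈ 196.0178; in regime p = Θ(1/n^{2/3}) E[X] diverges (above the triangle threshold p ~ 1/n).


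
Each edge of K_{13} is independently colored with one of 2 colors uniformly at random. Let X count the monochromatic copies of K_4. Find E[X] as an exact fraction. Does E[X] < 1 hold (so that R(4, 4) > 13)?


E[X] = C(13, 4) · 2^{1 − 6} = 715 · 2^{−5} = 715/32.
As a reduced fraction: E[X] = 715/32 ≈ 22.343750.
Is E[X] < 1? NO.
Since E[X] ≥ 1, the first-moment bound is inconclusive at n = 13; it does NOT by itself certify R(4, 4) > 13.

E[X] = 715/32 ≈ 22.343750; E[X] ≥ 1; first-moment method inconclusive here.


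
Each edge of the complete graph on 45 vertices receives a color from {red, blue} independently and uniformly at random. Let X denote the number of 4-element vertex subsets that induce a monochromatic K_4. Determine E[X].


Let X = Σ_S X_S over the C(45, 4) = 148995 subsets S of size 4, where X_S = 1 if the K_4 on S is monochromatic.
For a fixed S, the K_4 on S has C(4, 2) = 6 edges. P[all 6 edges red] = (1/2)^6, and likewise for blue, so P[monochromatic] = 2·(1/2)^6 = 2^{1 − 6} = 1/32.
By linearity: E[X] = C(45, 4) · 2^{1 − 6} = 148995 · 1/32 = 148995/32.
Numerically: E[X] ≈ 4656.094.

E[X] = C(45,4)·2^(1−C(4,2)) = 148995/32 ≈ 4656.094.


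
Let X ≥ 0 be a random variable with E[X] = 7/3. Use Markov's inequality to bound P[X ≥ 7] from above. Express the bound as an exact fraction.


μ = E[X] = 7/3, a = 7.
Markov: P[X ≥ 7] ≤ μ/a = (7/3)/7 = 1/3.
Numerically: ≈ 0.3333.
(Since a = 7 > μ = 2.3333, the bound 1/3 is < 1 and informative.)

P[X ≥ 7] ≤ 1/3 ≈ 0.3333.


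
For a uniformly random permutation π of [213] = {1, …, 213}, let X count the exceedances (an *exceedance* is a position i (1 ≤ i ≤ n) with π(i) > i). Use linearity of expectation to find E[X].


Write X = Σ_{i=1}^{213} X_i, where X_i = 1_{π(i) > i}.
For each fixed i, π(i) is uniform over {1, …, 213} (marginal of a uniform permutation), so P[π(i) > i] = (n − i)/n. Summing: Σ_{i=1}^{213} (n − i)/n = (0 + 1 + … + 212)/213 = 213(213 − 1)/(2·213) = (213 − 1)/2.
Hence E[X] = Σ_{i=1}^{213} (213 − i)/213 = 106 ≈ 106.00000.

E[X] = 106 = 106.00000.


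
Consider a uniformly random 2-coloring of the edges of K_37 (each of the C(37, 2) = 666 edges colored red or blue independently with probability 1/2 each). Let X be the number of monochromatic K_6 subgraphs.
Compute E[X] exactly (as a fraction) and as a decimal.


Let X = Σ_S X_S over the C(37, 6) = 2324784 subsets S of size 6, where X_S = 1 if the K_6 on S is monochromatic.
For a fixed S, the K_6 on S has C(6, 2) = 15 edges. P[all 15 edges red] = (1/2)^15, and likewise for blue, so P[monochromatic] = 2·(1/2)^15 = 2^{1 − 15} = 1/16384.
By linearity: E[X] = C(37, 6) · 2^{1 − 15} = 2324784 · 1/16384 = 145299/1024.
Numerically: E[X] ≈ 141.8936.

E[X] = C(37,6)·2^(1−C(6,2)) = 145299/1024 ≈ 141.8936.


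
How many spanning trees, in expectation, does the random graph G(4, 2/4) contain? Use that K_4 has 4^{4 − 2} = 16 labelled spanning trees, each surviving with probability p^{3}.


K_4 has 4^{4 − 2} = 16 labelled spanning trees.
For each such spanning tree H, let X_H = 1 if all 3 edges of H are present in G. Then P[X_H = 1] = p^{3} = (1/2)^{3} = 1/8.
Summing the indicators: E[X] = Σ_H E[X_H] = 16 · p^{3} = 16 · 1/8 = 2.
Numerically: E[X] ≈ 2.

E[X] = 16 · (1/2)^{3} = 2 ≈ 2.


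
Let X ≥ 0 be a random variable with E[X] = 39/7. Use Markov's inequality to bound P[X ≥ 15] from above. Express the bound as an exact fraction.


μ = E[X] = 39/7, a = 15.
Markov: P[X ≥ 15] ≤ μ/a = (39/7)/15 = 13/35.
Numerically: ≈ 0.371429.
(Since a = 15 > μ = 5.571429, the bound 13/35 is < 1 and informative.)

P[X ≥ 15] ≤ 13/35 ≈ 0.371429.


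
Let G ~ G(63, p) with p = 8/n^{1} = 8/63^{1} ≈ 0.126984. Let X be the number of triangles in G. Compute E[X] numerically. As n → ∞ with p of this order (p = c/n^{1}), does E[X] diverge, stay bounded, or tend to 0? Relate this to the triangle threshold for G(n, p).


Number of potential triangles: C(63, 3) = 39711.
Each occurs with probability p³ ≈ (0.126984)³ ≈ 2.04761505e-03.
By linearity: E[X] = C(63, 3)·p³ ≈ 39711 · 2.04761505e-03 ≈ 81.312841.
Here α = 1, so p = 8/n is exactly at the triangle threshold p ~ 1/n. Asymptotically E[X] → c³/6 = 8³/6 = 256/3 ≈ 85.333333, a bounded constant. In this regime the triangle count is asymptotically Poisson(c³/6).

E[X] ≈ 81.312841; in regime p = Θ(1/n^{1}) E[X] stays bounded (at the triangle threshold p ~ 1/n).


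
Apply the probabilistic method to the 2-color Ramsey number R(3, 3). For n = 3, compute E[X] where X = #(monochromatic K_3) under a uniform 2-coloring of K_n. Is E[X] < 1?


E[X] = C(3, 3) · 2^{1 − 3} = 1 · 2^{−2} = 1/4.
As a reduced fraction: E[X] = 1/4 ≈ 0.250.
Is E[X] < 1? YES.
Since E[X] < 1, there exists a 2-coloring of K_{3} with no monochromatic K_3; hence R(3, 3) > 3.

E[X] = 1/4 ≈ 0.250; E[X] < 1, so R(3, 3) > 3.


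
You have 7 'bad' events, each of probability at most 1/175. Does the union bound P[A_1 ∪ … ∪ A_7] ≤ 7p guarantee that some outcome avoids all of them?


Union bound: P[∪_{i=1}^{7} A_i] ≤ Σ_i P[A_i] ≤ 7·p = 7·(1/175) = 1/25.
Numerically: 1/25 ≈ 0.040000.
Is 1/25 < 1? YES.
Since P[∪ A_i] ≤ 1/25 < 1, the complement has P[∩ A_i^c] ≥ 1 − 1/25 = 24/25 > 0, so some outcome avoids every A_i.

7·p = 1/25 ≈ 0.040000; existence CERTIFIED by the union bound.


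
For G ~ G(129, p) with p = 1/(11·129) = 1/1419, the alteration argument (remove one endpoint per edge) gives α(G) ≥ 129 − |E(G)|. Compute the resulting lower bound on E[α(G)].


E[|E(G)|] = C(129, 2)·p = 8256 · (1/1419) = 64/11.
E[α(G)] ≥ n − E[|E(G)|] = 129 − 64/11 = 1355/11.
Numerically: ≈ 123.181818.
(This is only a lower bound; the true E[α(G)] may be larger.)

E[α(G)] ≥ 1355/11 ≈ 123.181818.


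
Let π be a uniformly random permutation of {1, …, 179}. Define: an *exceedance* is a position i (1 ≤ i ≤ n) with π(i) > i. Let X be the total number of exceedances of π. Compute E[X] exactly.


Write X = Σ_{i=1}^{179} X_i, where X_i = 1_{π(i) > i}.
For each fixed i, π(i) is uniform over {1, …, 179} (marginal of a uniform permutation), so P[π(i) > i] = (n − i)/n. Summing: Σ_{i=1}^{179} (n − i)/n = (0 + 1 + … + 178)/179 = 179(179 − 1)/(2·179) = (179 − 1)/2.
Hence E[X] = Σ_{i=1}^{179} (179 − i)/179 = 89 ≈ 89.00000.

E[X] = 89 = 89.00000.


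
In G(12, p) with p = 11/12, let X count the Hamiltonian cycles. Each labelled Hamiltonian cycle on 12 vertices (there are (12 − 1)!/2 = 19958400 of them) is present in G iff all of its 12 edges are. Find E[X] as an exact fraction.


K_12 has (12 − 1)!/2 = 19958400 labelled Hamiltonian cycles.
For each such Hamiltonian cycle H, let X_H = 1 if all 12 edges of H are present in G. Then P[X_H = 1] = p^{12} = (11/12)^{12} = 3138428376721/8916100448256.
By linearity of expectation: E[X] = Σ_H E[X_H] = 19958400 · p^{12} = 19958400 · 3138428376721/8916100448256 = 6041474625187925/859963392.
Numerically: E[X] ≈ 7.02527e+06.

E[X] = 19958400 · (11/12)^{12} = 6041474625187925/859963392 ≈ 7.02527e+06.


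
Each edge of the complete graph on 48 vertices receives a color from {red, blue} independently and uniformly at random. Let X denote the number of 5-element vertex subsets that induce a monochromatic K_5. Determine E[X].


Let X = Σ_S X_S over the C(48, 5) = 1712304 subsets S of size 5, where X_S = 1 if the K_5 on S is monochromatic.
For a fixed S, the K_5 on S has C(5, 2) = 10 edges. P[all 10 edges red] = (1/2)^10, and likewise for blue, so P[monochromatic] = 2·(1/2)^10 = 2^{1 − 10} = 1/512.
Summing: E[X] = C(48, 5) · 2^{1 − 10} = 1712304 · 1/512 = 107019/32.
Numerically: E[X] ≈ 3344.344.

E[X] = C(48,5)·2^(1−C(5,2)) = 107019/32 ≈ 3344.344.


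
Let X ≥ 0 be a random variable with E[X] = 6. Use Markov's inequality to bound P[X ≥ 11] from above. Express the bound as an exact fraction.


μ = E[X] = 6, a = 11.
Markov: P[X ≥ 11] ≤ μ/a = (6)/11 = 6/11.
Numerically: ≈ 0.545455.
(Since a = 11 > μ = 6.000000, the bound 6/11 is < 1 and informative.)

P[X ≥ 11] ≤ 6/11 ≈ 0.545455.


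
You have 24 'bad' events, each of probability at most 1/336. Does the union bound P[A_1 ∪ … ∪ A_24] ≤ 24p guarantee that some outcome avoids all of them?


Union bound: P[∪_{i=1}^{24} A_i] ≤ Σ_i P[A_i] ≤ 24·p = 24·(1/336) = 1/14.
Numerically: 1/14 ≈ 0.071429.
Is 1/14 < 1? YES.
Since P[∪ A_i] ≤ 1/14 < 1, the complement has P[∩ A_i^c] ≥ 1 − 1/14 = 13/14 > 0, so some outcome avoids every A_i.

24·p = 1/14 ≈ 0.071429; existence CERTIFIED by the union bound.


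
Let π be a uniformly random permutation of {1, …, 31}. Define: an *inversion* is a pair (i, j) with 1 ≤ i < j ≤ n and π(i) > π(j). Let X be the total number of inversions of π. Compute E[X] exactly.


Write X = Σ X_I over the C(31, 2) = 465 pairs i < j, with X_I the indicator of one inversion.
There are 465 indicators.
For each fixed pair i < j, the values π(i) and π(j) are two distinct elements of {1, …, 31} in uniformly random order; by symmetry P[π(i) > π(j)] = 1/2.
By linearity: E[X] = 465 · (1/2) = C(31, 2) · (1/2) = 465/2 = 465/2 ≈ 232.5000.

E[X] = 465/2 = 232.5000.


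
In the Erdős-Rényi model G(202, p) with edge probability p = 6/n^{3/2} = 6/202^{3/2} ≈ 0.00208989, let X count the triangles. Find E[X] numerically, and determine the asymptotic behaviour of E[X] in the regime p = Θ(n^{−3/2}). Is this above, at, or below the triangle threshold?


Number of potential triangles: C(202, 3) = 1353400.
Each occurs with probability p³ ≈ (0.00208989)³ ≈ 9.12793605e-09.
By linearity: E[X] = C(202, 3)·p³ ≈ 1353400 · 9.12793605e-09 ≈ 0.012354.
Since α = 3/2 > 1, p = c/n^{3/2} = o(1/n) is below the triangle threshold p ~ 1/n. Asymptotically E[X] ~ (c³/6)·n^{3(1−α)} = (6³/6)·n^{-1.5} → 0, so by Markov's inequality G has no triangles w.h.p.

E[X] ≈ 0.012354; in regime p = Θ(1/n^{3/2}) E[X] tends to 0 (below the triangle threshold p ~ 1/n).


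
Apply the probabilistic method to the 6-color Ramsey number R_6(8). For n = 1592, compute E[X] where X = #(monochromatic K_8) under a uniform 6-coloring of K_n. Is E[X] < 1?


E[X] = C(1592, 8) · 6^{1 − 28} = 1005480414540892933435 · 6^{−27} = 1005480414540892933435/1023490369077469249536.
As a reduced fraction: E[X] = 1005480414540892933435/1023490369077469249536 ≈ 0.982.
Is E[X] < 1? YES.
Since E[X] < 1, there exists a 6-coloring of K_{1592} with no monochromatic K_8; hence R_6(8) > 1592.

E[X] = 1005480414540892933435/1023490369077469249536 ≈ 0.982; E[X] < 1, so R_6(8) > 1592.


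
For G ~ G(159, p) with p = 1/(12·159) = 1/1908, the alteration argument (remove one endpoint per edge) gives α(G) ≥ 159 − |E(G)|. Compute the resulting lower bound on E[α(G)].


E[|E(G)|] = C(159, 2)·p = 12561 · (1/1908) = 79/12.
E[α(G)] ≥ n − E[|E(G)|] = 159 − 79/12 = 1829/12.
Numerically: ≈ 152.417.
(This is only a lower bound; the true E[α(G)] may be larger.)

E[α(G)] ≥ 1829/12 ≈ 152.417.


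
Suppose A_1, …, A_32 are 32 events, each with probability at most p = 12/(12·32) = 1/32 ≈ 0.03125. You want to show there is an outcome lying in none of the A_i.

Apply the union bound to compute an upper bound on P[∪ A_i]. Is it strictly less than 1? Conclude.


Union bound: P[∪_{i=1}^{32} A_i] ≤ Σ_i P[A_i] ≤ 32·p = 32·(1/32) = 1.
Numerically: 1 ≈ 1.00000.
Is 1 < 1? NO.
Since the bound 1 is ≥ 1, the union bound is uninformative here; it does NOT by itself certify existence.

32·p = 1 ≈ 1.00000; existence NOT certified by the union bound.


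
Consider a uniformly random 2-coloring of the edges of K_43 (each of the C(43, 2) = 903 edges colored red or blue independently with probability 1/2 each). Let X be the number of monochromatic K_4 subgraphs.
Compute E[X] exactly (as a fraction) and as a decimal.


Let X = Σ_S X_S over the C(43, 4) = 123410 subsets S of size 4, where X_S = 1 if the K_4 on S is monochromatic.
For a fixed S, the K_4 on S has C(4, 2) = 6 edges. P[all 6 edges red] = (1/2)^6, and likewise for blue, so P[monochromatic] = 2·(1/2)^6 = 2^{1 − 6} = 1/32.
Summing: E[X] = C(43, 4) · 2^{1 − 6} = 123410 · 1/32 = 61705/16.
Numerically: E[X] ≈ 3856.562.

E[X] = C(43,4)·2^(1−C(4,2)) = 61705/16 ≈ 3856.562.


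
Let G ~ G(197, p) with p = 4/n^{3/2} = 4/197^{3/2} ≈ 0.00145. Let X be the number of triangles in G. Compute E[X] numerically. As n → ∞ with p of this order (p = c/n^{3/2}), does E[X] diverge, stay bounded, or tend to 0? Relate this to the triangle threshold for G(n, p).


Number of potential triangles: C(197, 3) = 1254890.
Each occurs with probability p³ ≈ (0.00145)³ ≈ 3.02748e-09.
By linearity: E[X] = C(197, 3)·p³ ≈ 1254890 · 3.02748e-09 ≈ 0.004.
Since α = 3/2 > 1, p = c/n^{3/2} = o(1/n) is below the triangle threshold p ~ 1/n. Asymptotically E[X] ~ (c³/6)·n^{3(1−α)} = (4³/6)·n^{-1.5} → 0, so by Markov's inequality G has no triangles w.h.p.

E[X] ≈ 0.004; in regime p = Θ(1/n^{3/2}) E[X] tends to 0 (below the triangle threshold p ~ 1/n).


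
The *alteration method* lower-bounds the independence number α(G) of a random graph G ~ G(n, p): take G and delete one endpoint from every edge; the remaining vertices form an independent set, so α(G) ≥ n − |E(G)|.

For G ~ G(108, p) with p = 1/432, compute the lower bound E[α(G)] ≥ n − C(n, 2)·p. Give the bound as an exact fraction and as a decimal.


E[|E(G)|] = C(108, 2)·p = 5778 · (1/432) = 107/8.
E[α(G)] ≥ n − E[|E(G)|] = 108 − 107/8 = 757/8.
Numerically: ≈ 94.6250.
(This is only a lower bound; the true E[α(G)] may be larger.)

E[α(G)] ≥ 757/8 ≈ 94.6250.


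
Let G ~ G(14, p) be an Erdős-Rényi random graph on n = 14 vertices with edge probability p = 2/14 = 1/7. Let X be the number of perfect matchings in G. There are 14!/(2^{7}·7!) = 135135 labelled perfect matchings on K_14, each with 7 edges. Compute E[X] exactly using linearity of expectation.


K_14 has 14!/(2^{7}·7!) = 135135 labelled perfect matchings.
For each such perfect matching H, let X_H = 1 if all 7 edges of H are present in G. Then P[X_H = 1] = p^{7} = (1/7)^{7} = 1/823543.
Summing the indicators: E[X] = Σ_H E[X_H] = 135135 · p^{7} = 135135 · 1/823543 = 19305/117649.
Numerically: E[X] ≈ 0.16409.

E[X] = 135135 · (1/7)^{7} = 19305/117649 ≈ 0.16409.


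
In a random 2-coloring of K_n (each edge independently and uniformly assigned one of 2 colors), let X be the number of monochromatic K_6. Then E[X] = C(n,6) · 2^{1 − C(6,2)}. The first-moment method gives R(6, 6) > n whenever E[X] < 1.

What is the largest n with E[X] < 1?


We need C(n, 6) · 2^{1 − 15} < 1, i.e. C(n, 6) < 2^{15 − 1} = 16384.
Check values of n near the boundary:
  n = 15: C(15, 6) = 5005; 5005 < 16384? YES
  n = 16: C(16, 6) = 8008; 8008 < 16384? YES
  n = 17: C(17, 6) = 12376; 12376 < 16384? YES
  n = 18: C(18, 6) = 18564; 18564 < 16384? NO
The largest n with C(n, 6) < 16384 is n = 17 (where E[X] = 1547/2048 ≈ 0.7554). Hence R(6, 6) > 17, i.e. R(6, 6) ≥ 18.

Largest n = 17; hence R(6, 6) > 17.


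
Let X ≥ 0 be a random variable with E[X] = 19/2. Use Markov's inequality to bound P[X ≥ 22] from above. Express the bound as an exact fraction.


μ = E[X] = 19/2, a = 22.
Markov: P[X ≥ 22] ≤ μ/a = (19/2)/22 = 19/44.
Numerically: ≈ 0.431818.
(Since a = 22 > μ = 9.500000, the bound 19/44 is < 1 and informative.)

P[X ≥ 22] ≤ 19/44 ≈ 0.431818.


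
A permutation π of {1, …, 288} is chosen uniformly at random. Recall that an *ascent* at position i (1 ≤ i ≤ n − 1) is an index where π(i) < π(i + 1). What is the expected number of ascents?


Write X = Σ X_I over i = 1, …, 287, with X_I the indicator of one ascent.
There are 287 indicators.
For each fixed i, the pair (π(i), π(i+1)) is a uniformly random ordered pair of distinct values from {1, …, 288}; by symmetry P[π(i) < π(i+1)] = 1/2.
By linearity: E[X] = 287 · (1/2) = (288 − 1) · (1/2) = 287/2 ≈ 143.500000.

E[X] = 287/2 = 143.500000.


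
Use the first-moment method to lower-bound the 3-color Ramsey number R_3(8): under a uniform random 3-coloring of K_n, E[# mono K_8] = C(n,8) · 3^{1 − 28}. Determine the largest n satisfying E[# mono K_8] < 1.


We need C(n, 8) · 3^{1 − 28} < 1, i.e. C(n, 8) < 3^{28 − 1} = 7625597484987.
Check values of n near the boundary:
  n = 150: C(150, 8) = 5257211409450; 5257211409450 < 7625597484987? YES
  n = 151: C(151, 8) = 5551321138650; 5551321138650 < 7625597484987? YES
  n = 152: C(152, 8) = 5859727868575; 5859727868575 < 7625597484987? YES
  n = 153: C(153, 8) = 6183023199255; 6183023199255 < 7625597484987? YES
  n = 154: C(154, 8) = 6521818990995; 6521818990995 < 7625597484987? YES
  n = 155: C(155, 8) = 6876747915675; 6876747915675 < 7625597484987? YES
  n = 156: C(156, 8) = 7248464019225; 7248464019225 < 7625597484987? YES
  n = 157: C(157, 8) = 7637643295425; 7637643295425 < 7625597484987? NO
  n = 158: C(158, 8) = 8044984271181; 8044984271181 < 7625597484987? NO
The largest n with C(n, 8) < 7625597484987 is n = 156 (where E[X] = 805384891025/847288609443 ≈ 0.95054). Hence R_3(8) > 156, i.e. R_3(8) ≥ 157.

Largest n = 156; hence R_3(8) > 156.


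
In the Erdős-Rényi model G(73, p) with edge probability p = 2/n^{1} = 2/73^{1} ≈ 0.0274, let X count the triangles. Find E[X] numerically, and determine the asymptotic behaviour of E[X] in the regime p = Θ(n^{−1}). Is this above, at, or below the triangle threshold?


Number of potential triangles: C(73, 3) = 62196.
Each occurs with probability p³ ≈ (0.0274)³ ≈ 2.05647e-05.
By linearity: E[X] = C(73, 3)·p³ ≈ 62196 · 2.05647e-05 ≈ 1.279.
Here α = 1, so p = 2/n is exactly at the triangle threshold p ~ 1/n. Asymptotically E[X] → c³/6 = 2³/6 = 4/3 ≈ 1.333, a bounded constant. In this regime the triangle count is asymptotically Poisson(c³/6).

E[X] ≈ 1.279; in regime p = Θ(1/n^{1}) E[X] stays bounded (at the triangle threshold p ~ 1/n).


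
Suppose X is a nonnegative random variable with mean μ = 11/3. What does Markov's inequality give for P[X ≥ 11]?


μ = E[X] = 11/3, a = 11.
Markov: P[X ≥ 11] ≤ μ/a = (11/3)/11 = 1/3.
Numerically: ≈ 0.33333.
(Since a = 11 > μ = 3.66667, the bound 1/3 is < 1 and informative.)

P[X ≥ 11] ≤ 1/3 ≈ 0.33333.


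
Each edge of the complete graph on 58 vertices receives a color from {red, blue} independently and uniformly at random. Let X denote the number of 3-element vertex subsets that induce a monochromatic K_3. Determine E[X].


Let X = Σ_S X_S over the C(58, 3) = 30856 subsets S of size 3, where X_S = 1 if the K_3 on S is monochromatic.
For a fixed S, the K_3 on S has C(3, 2) = 3 edges. P[all 3 edges red] = (1/2)^3, and likewise for blue, so P[monochromatic] = 2·(1/2)^3 = 2^{1 − 3} = 1/4.
By linearity: E[X] = C(58, 3) · 2^{1 − 3} = 30856 · 1/4 = 7714.
Numerically: E[X] ≈ 7714.000.

E[X] = C(58,3)·2^(1−C(3,2)) = 7714 ≈ 7714.000.


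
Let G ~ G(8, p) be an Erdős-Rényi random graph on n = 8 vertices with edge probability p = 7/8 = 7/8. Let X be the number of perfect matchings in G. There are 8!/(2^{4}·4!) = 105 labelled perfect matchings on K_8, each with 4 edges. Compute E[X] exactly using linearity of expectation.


K_8 has 8!/(2^{4}·4!) = 105 labelled perfect matchings.
For each such perfect matching H, let X_H = 1 if all 4 edges of H are present in G. Then P[X_H = 1] = p^{4} = (7/8)^{4} = 2401/4096.
Summing the indicators: E[X] = Σ_H E[X_H] = 105 · p^{4} = 105 · 2401/4096 = 252105/4096.
Numerically: E[X] ≈ 61.5491.

E[X] = 105 · (7/8)^{4} = 252105/4096 ≈ 61.5491.


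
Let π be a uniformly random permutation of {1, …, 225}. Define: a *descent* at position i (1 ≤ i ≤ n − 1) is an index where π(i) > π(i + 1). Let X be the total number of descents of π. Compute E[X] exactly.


Write X = Σ X_I over i = 1, …, 224, with X_I the indicator of one descent.
There are 224 indicators.
For each fixed i, the pair (π(i), π(i+1)) is a uniformly random ordered pair of distinct values from {1, …, 225}; by symmetry P[π(i) > π(i+1)] = 1/2.
By linearity: E[X] = 224 · (1/2) = (225 − 1) · (1/2) = 112 ≈ 112.000.

E[X] = 112 = 112.000.


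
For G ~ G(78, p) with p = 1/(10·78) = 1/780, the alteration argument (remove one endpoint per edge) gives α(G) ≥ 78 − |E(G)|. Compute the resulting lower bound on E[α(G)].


E[|E(G)|] = C(78, 2)·p = 3003 · (1/780) = 77/20.
E[α(G)] ≥ n − E[|E(G)|] = 78 − 77/20 = 1483/20.
Numerically: ≈ 74.1500.
(This is only a lower bound; the true E[α(G)] may be larger.)

E[α(G)] ≥ 1483/20 ≈ 74.1500.


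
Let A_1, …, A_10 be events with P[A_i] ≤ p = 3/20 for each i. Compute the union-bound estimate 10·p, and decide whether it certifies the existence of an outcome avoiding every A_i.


Union bound: P[∪_{i=1}^{10} A_i] ≤ Σ_i P[A_i] ≤ 10·p = 10·(3/20) = 3/2.
Numerically: 3/2 ≈ 1.50000.
Is 3/2 < 1? NO.
Since the bound 3/2 is ≥ 1, the union bound is uninformative here; it does NOT by itself certify existence.

10·p = 3/2 ≈ 1.50000; existence NOT certified by the union bound.


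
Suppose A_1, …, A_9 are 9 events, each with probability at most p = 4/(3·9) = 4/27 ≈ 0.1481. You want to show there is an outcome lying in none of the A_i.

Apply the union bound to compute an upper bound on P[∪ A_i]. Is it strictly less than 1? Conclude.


Union bound: P[∪_{i=1}^{9} A_i] ≤ Σ_i P[A_i] ≤ 9·p = 9·(4/27) = 4/3.
Numerically: 4/3 ≈ 1.3333.
Is 4/3 < 1? NO.
Since the bound 4/3 is ≥ 1, the union bound is uninformative here; it does NOT by itself certify existence.

9·p = 4/3 ≈ 1.3333; existence NOT certified by the union bound.


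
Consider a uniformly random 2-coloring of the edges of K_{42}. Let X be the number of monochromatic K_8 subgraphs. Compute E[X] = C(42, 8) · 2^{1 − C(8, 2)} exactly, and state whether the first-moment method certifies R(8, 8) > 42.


E[X] = C(42, 8) · 2^{1 − 28} = 118030185 · 2^{−27} = 118030185/134217728.
As a reduced fraction: E[X] = 118030185/134217728 ≈ 0.87939.
Is E[X] < 1? YES.
Since E[X] < 1, there exists a 2-coloring of K_{42} with no monochromatic K_8; hence R(8, 8) > 42.

E[X] = 118030185/134217728 ≈ 0.87939; E[X] < 1, so R(8, 8) > 42.


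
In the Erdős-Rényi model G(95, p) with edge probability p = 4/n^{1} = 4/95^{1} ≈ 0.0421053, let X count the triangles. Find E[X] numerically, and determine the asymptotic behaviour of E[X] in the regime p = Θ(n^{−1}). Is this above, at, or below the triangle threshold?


Number of potential triangles: C(95, 3) = 138415.
Each occurs with probability p³ ≈ (0.0421053)³ ≈ 7.46464499e-05.
By linearity: E[X] = C(95, 3)·p³ ≈ 138415 · 7.46464499e-05 ≈ 10.332188.
Here α = 1, so p = 4/n is exactly at the triangle threshold p ~ 1/n. Asymptotically E[X] → c³/6 = 4³/6 = 32/3 ≈ 10.666667, a bounded constant. In this regime the triangle count is asymptotically Poisson(c³/6).

E[X] ≈ 10.332188; in regime p = Θ(1/n^{1}) E[X] stays bounded (at the triangle threshold p ~ 1/n).


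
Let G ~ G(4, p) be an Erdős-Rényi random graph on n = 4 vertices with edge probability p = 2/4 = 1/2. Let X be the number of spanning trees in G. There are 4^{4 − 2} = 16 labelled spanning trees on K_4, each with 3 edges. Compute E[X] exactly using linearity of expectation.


K_4 has 4^{4 − 2} = 16 labelled spanning trees.
For each such spanning tree H, let X_H = 1 if all 3 edges of H are present in G. Then P[X_H = 1] = p^{3} = (1/2)^{3} = 1/8.
By linearity of expectation: E[X] = Σ_H E[X_H] = 16 · p^{3} = 16 · 1/8 = 2.
Numerically: E[X] ≈ 2.

E[X] = 16 · (1/2)^{3} = 2 ≈ 2.


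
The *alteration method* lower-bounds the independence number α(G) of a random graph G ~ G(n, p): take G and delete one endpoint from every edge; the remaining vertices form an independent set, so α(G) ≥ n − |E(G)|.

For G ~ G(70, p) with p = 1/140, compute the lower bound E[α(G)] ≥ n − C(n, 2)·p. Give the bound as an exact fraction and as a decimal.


E[|E(G)|] = C(70, 2)·p = 2415 · (1/140) = 69/4.
E[α(G)] ≥ n − E[|E(G)|] = 70 − 69/4 = 211/4.
Numerically: ≈ 52.75000.
(This is only a lower bound; the true E[α(G)] may be larger.)

E[α(G)] ≥ 211/4 ≈ 52.75000.


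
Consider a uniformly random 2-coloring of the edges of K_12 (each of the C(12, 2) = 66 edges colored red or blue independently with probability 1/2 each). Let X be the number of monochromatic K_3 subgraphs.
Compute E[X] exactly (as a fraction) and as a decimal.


Let X = Σ_S X_S over the C(12, 3) = 220 subsets S of size 3, where X_S = 1 if the K_3 on S is monochromatic.
For a fixed S, the K_3 on S has C(3, 2) = 3 edges. P[all 3 edges red] = (1/2)^3, and likewise for blue, so P[monochromatic] = 2·(1/2)^3 = 2^{1 − 3} = 1/4.
By linearity: E[X] = C(12, 3) · 2^{1 − 3} = 220 · 1/4 = 55.
Numerically: E[X] ≈ 55.00000.

E[X] = C(12,3)·2^(1−C(3,2)) = 55 ≈ 55.00000.


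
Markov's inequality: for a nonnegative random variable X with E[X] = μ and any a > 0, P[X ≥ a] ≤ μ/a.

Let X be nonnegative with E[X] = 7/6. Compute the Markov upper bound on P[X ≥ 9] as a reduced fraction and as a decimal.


μ = E[X] = 7/6, a = 9.
Markov: P[X ≥ 9] ≤ μ/a = (7/6)/9 = 7/54.
Numerically: ≈ 0.1296.
(Since a = 9 > μ = 1.1667, the bound 7/54 is < 1 and informative.)

P[X ≥ 9] ≤ 7/54 ≈ 0.1296.


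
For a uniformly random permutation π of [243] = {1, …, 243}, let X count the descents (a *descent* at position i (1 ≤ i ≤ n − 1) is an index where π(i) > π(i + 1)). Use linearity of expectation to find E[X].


Write X = Σ X_I over i = 1, …, 242, with X_I the indicator of one descent.
There are 242 indicators.
For each fixed i, the pair (π(i), π(i+1)) is a uniformly random ordered pair of distinct values from {1, …, 243}; by symmetry P[π(i) > π(i+1)] = 1/2.
By linearity: E[X] = 242 · (1/2) = (243 − 1) · (1/2) = 121 ≈ 121.000000.

E[X] = 121 = 121.000000.


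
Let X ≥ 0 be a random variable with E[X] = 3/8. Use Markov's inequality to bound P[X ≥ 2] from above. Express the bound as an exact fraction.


μ = E[X] = 3/8, a = 2.
Markov: P[X ≥ 2] ≤ μ/a = (3/8)/2 = 3/16.
Numerically: ≈ 0.18750.
(Since a = 2 > μ = 0.37500, the bound 3/16 is < 1 and informative.)

P[X ≥ 2] ≤ 3/16 ≈ 0.18750.


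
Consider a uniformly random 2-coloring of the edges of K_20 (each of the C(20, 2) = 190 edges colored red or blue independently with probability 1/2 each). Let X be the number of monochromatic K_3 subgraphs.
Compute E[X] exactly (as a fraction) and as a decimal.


Let X = Σ_S X_S over the C(20, 3) = 1140 subsets S of size 3, where X_S = 1 if the K_3 on S is monochromatic.
For a fixed S, the K_3 on S has C(3, 2) = 3 edges. P[all 3 edges red] = (1/2)^3, and likewise for blue, so P[monochromatic] = 2·(1/2)^3 = 2^{1 − 3} = 1/4.
By linearity of expectation: E[X] = C(20, 3) · 2^{1 − 3} = 1140 · 1/4 = 285.
Numerically: E[X] ≈ 285.00000.

E[X] = C(20,3)·2^(1−C(3,2)) = 285 ≈ 285.00000.


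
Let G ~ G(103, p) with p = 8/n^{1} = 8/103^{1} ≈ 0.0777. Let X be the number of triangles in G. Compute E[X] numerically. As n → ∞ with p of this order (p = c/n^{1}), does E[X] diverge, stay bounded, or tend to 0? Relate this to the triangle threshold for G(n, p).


Number of potential triangles: C(103, 3) = 176851.
Each occurs with probability p³ ≈ (0.0777)³ ≈ 4.68553e-04.
By linearity: E[X] = C(103, 3)·p³ ≈ 176851 · 4.68553e-04 ≈ 82.864.
Here α = 1, so p = 8/n is exactly at the triangle threshold p ~ 1/n. Asymptotically E[X] → c³/6 = 8³/6 = 256/3 ≈ 85.333, a bounded constant. In this regime the triangle count is asymptotically Poisson(c³/6).

E[X] ≈ 82.864; in regime p = Θ(1/n^{1}) E[X] stays bounded (at the triangle threshold p ~ 1/n).


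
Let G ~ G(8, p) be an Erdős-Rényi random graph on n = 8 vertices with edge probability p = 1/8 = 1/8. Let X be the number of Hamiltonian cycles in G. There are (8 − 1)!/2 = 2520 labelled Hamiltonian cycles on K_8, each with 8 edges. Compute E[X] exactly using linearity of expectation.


K_8 has (8 − 1)!/2 = 2520 labelled Hamiltonian cycles.
For each such Hamiltonian cycle H, let X_H = 1 if all 8 edges of H are present in G. Then P[X_H = 1] = p^{8} = (1/8)^{8} = 1/16777216.
By linearity of expectation: E[X] = Σ_H E[X_H] = 2520 · p^{8} = 2520 · 1/16777216 = 315/2097152.
Numerically: E[X] ≈ 0.0001502.

E[X] = 2520 · (1/8)^{8} = 315/2097152 ≈ 0.0001502.


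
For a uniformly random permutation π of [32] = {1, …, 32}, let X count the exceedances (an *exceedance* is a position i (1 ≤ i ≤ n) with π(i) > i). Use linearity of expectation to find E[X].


Write X = Σ_{i=1}^{32} X_i, where X_i = 1_{π(i) > i}.
For each fixed i, π(i) is uniform over {1, …, 32} (marginal of a uniform permutation), so P[π(i) > i] = (n − i)/n. Summing: Σ_{i=1}^{32} (n − i)/n = (0 + 1 + … + 31)/32 = 32(32 − 1)/(2·32) = (32 − 1)/2.
Hence E[X] = Σ_{i=1}^{32} (32 − i)/32 = 31/2 ≈ 15.500000.

E[X] = 31/2 = 15.500000.


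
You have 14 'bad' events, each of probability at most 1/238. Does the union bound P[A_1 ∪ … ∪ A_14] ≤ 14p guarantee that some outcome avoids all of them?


Union bound: P[∪_{i=1}^{14} A_i] ≤ Σ_i P[A_i] ≤ 14·p = 14·(1/238) = 1/17.
Numerically: 1/17 ≈ 0.0588235.
Is 1/17 < 1? YES.
Since P[∪ A_i] ≤ 1/17 < 1, the complement has P[∩ A_i^c] ≥ 1 − 1/17 = 16/17 > 0, so some outcome avoids every A_i.

14·p = 1/17 ≈ 0.0588235; existence CERTIFIED by the union bound.


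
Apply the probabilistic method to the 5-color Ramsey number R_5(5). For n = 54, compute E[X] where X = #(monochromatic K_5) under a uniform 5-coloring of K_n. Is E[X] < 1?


E[X] = C(54, 5) · 5^{1 − 10} = 3162510 · 5^{−9} = 3162510/1953125.
As a reduced fraction: E[X] = 632502/390625 ≈ 1.6192051.
Is E[X] < 1? NO.
Since E[X] ≥ 1, the first-moment bound is inconclusive at n = 54; it does NOT by itself certify R_5(5) > 54.

E[X] = 632502/390625 ≈ 1.6192051; E[X] ≥ 1; first-moment method inconclusive here.


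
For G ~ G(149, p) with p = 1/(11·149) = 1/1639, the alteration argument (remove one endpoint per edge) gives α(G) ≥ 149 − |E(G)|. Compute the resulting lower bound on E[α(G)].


E[|E(G)|] = C(149, 2)·p = 11026 · (1/1639) = 74/11.
E[α(G)] ≥ n − E[|E(G)|] = 149 − 74/11 = 1565/11.
Numerically: ≈ 142.2727.
(This is only a lower bound; the true E[α(G)] may be larger.)

E[α(G)] ≥ 1565/11 ≈ 142.2727.


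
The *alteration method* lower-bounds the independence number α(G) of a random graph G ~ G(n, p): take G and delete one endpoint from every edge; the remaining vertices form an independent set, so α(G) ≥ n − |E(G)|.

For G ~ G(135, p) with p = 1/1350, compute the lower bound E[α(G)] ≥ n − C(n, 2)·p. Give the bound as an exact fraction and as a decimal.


E[|E(G)|] = C(135, 2)·p = 9045 · (1/1350) = 67/10.
E[α(G)] ≥ n − E[|E(G)|] = 135 − 67/10 = 1283/10.
Numerically: ≈ 128.30000.
(This is only a lower bound; the true E[α(G)] may be larger.)

E[α(G)] ≥ 1283/10 ≈ 128.30000.
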